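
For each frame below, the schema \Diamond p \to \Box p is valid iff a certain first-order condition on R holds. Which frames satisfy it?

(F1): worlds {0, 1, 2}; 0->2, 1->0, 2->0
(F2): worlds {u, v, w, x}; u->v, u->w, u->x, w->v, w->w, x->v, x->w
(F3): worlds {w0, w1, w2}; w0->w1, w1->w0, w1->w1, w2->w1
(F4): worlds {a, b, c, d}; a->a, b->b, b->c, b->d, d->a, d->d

(F1)

This is the axiom for partial functionality; its first-order frame correspondent is \forall x \forall y \forall z (Rxy \wedge Rxz \to y = z).
(F1): condition met.
(F2): fails — u sees both v and w.
(F3): fails — w1 sees both w0 and w1.
(F4): fails — b sees both b and c.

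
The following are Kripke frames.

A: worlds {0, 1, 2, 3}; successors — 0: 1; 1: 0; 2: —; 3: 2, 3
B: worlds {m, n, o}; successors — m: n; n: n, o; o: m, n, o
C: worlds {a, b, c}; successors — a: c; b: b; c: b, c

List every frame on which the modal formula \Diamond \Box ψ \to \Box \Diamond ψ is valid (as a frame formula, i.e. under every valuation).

B, C

The schema corresponds to convergence: \forall x \forall y \forall z (Rxy \wedge Rxz \to \exists w (Ryw \wedge Rzw)).
A: fails — R33 and R32 but 3 and 2 have no common successor.
B: condition met.
C: condition met.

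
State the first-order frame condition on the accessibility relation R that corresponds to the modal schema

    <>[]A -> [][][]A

forall x forall y forall z ((xRy & x R^3 z) -> exists w (yRw & z = w))

This is a Sahlqvist (Geach-type) schema ◇^1□^1A → □^3◇^0A.
First-order correspondent: forall x forall y forall z ((xRy & x R^3 z) -> exists w (yRw & z = w)).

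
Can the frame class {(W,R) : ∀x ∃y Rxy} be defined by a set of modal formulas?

Yes, by □p → ◇p

Yes: it is seriality, defined by the D schema □p → ◇p.
Suppose □p→◇p is valid. At any x set V(p)=W. Then □p at x, so ◇p at x, so x has a successor.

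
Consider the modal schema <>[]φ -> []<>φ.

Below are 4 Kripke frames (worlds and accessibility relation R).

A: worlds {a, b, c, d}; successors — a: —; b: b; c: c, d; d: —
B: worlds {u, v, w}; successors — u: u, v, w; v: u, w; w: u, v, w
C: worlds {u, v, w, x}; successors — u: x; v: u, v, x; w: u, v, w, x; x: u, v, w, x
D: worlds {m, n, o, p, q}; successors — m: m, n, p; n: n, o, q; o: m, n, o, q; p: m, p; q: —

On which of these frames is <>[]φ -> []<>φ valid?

B, C

The schema corresponds to convergence: forall x forall y forall z (Rxy & Rxz -> exists w (Ryw & Rzw)).
A: fails — Rcc and Rcd but c and d have no common successor.
B: satisfies the condition.
C: satisfies the condition.
D: fails — Rmn and Rmp but n and p have no common successor.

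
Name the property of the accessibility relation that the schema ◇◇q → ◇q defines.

Transitivity

This is frame-equivalent to □q → □□q (substitute ¬q for q and contrapose).
Suppose □q→□□q is valid. Take Rxy, Ryz and set V(q)={w : Rxw}. Then □q at x, so □□q at x, so □q at y, so q at z, i.e. Rxz.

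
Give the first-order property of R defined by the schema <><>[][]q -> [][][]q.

forall x forall y forall z ((x R^2 y & x R^3 z) -> exists w (y R^2 w & z = w))

This is a Sahlqvist (Geach-type) schema ◇^2□^2q → □^3◇^0q.
Minimal-valuation argument: fix x; take any y with xR^2y and any z with xR^3z. Set V(q) to the set of worlds R-reachable from y in exactly 2 steps. Then □^2q holds at y, so the antecedent holds at x; validity forces ◇^0q at z, giving a w with zR^0w and yR^2w.
First-order correspondent: forall x forall y forall z ((x R^2 y & x R^3 z) -> exists w (y R^2 w & z = w)).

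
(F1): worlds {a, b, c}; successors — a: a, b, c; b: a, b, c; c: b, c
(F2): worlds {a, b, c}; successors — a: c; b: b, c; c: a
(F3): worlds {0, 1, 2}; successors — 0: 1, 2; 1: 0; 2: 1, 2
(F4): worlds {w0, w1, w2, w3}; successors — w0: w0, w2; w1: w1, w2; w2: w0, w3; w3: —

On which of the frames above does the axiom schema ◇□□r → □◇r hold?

This is the axiom for a generalized confluence (Geach) condition; its first-order frame correspondent is ∀x ∀y ∀z ((xRy ∧ xRz) → ∃w (yR²w ∧ zRw)).
(F1): condition met.
(F2): fails — aRc, aRc but no w with cR²w and cRw.
(F3): fails — 0R1, 0R1 but no w with 1R²w and 1Rw.
(F4): fails — w2Rw0, w2Rw3 but no w with w0R²w and w3Rw.

(F1)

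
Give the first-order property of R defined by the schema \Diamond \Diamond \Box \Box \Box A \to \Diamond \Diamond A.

\forall x \forall y (x R^2 y \to \exists w (y R^3 w \wedge x R^2 w))

This is a Sahlqvist (Geach-type) schema ◇^2□^3A → □^0◇^2A.
First-order correspondent: \forall x \forall y (x R^2 y \to \exists w (y R^3 w \wedge x R^2 w)).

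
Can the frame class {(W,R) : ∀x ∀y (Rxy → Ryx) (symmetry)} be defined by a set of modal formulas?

Yes, by r → □◇r

The condition is symmetry. A defining modal formula is r → □◇r.
Suppose r→□◇r is valid. Take Rxy and set V(r)={x}. Then r at x, so □◇r at x, so ◇r at y, so some z with Ryz has r; z=x, i.e. Ryx.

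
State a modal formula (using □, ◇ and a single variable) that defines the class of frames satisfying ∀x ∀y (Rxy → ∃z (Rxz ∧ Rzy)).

□□s → □s

This is density; the standard corresponding axiom is C4: □□s → □s.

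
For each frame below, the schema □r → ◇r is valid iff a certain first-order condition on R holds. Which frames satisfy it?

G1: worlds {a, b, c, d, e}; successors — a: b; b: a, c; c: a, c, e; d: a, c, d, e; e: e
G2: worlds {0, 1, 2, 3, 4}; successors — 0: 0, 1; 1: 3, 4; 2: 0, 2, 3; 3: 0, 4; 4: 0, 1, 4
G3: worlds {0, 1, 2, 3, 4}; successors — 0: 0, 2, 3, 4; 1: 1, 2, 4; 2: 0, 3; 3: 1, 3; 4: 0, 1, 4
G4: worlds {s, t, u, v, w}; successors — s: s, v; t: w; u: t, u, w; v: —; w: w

G1, G2, G3

This is the axiom for seriality; its first-order frame correspondent is ∀x ∃y Rxy.
G1: condition met.
G2: condition met.
G3: condition met.
G4: fails — world v has no successor.
Valid on: G1, G2, G3.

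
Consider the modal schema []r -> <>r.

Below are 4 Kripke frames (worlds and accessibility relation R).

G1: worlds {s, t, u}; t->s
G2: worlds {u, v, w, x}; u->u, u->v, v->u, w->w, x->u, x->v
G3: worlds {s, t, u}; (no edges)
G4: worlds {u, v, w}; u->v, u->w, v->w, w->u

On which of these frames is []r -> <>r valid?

G2, G4

This is the axiom for seriality; its first-order frame correspondent is forall x exists y Rxy.
G1: fails — world s has no successor.
G2: condition met.
G3: fails — world s has no successor.
G4: condition met.
Valid on: G2, G4.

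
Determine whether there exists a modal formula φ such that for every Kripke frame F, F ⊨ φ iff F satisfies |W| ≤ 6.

If a class were modally definable it would be closed under disjoint unions (Goldblatt–Thomason).
Any modal formula valid on each of 7 disjoint one-world frames is valid on their disjoint union (validity is preserved under disjoint unions). Each one-world frame has |W|=1≤6, but the union has |W|=7.
So no modal formula (or set of formulas) defines exactly the |W|≤6 frames.

No — not modally definable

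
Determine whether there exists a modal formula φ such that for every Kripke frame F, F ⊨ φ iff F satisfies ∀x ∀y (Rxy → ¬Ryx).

Not modally definable

Any modally definable frame class is closed under surjective bounded morphisms.
The 4-cycle (worlds a,b,c,d with a→b→c→d→a) is asymmetric. Mapping every world to a single reflexive point • is a surjective bounded morphism, and the reflexive point is not asymmetric (R•• but asymmetry requires ¬R••).
So the class is not modally definable.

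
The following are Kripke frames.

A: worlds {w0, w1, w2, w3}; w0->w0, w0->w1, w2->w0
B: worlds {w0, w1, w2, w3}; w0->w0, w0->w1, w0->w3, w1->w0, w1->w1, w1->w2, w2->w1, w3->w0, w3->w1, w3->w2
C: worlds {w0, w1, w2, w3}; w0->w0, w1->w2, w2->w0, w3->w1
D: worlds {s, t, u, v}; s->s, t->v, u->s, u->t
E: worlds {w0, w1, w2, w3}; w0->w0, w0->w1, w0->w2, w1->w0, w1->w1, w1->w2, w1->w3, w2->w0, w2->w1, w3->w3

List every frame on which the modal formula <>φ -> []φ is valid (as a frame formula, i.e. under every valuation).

C

The schema corresponds to partial functionality: forall x forall y forall z (Rxy & Rxz -> y = z).
A: fails — w0 sees both w0 and w1.
B: fails — w0 sees both w0 and w1.
C: holds.
D: fails — u sees both s and t.
E: fails — w0 sees both w0 and w1.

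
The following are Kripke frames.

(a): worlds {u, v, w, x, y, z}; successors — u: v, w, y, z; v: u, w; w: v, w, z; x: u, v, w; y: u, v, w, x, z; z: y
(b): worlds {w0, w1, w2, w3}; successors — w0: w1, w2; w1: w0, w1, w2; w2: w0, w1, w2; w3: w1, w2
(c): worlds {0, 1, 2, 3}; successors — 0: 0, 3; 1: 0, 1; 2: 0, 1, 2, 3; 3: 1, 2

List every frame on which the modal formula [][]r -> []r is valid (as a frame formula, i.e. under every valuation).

(b), (c)

This is the axiom for density; its first-order frame correspondent is forall x forall y (Rxy -> exists z (Rxz & Rzy)).
(a): fails — Ryx but no t with Ryt and Rtx.
(b): holds.
(c): holds.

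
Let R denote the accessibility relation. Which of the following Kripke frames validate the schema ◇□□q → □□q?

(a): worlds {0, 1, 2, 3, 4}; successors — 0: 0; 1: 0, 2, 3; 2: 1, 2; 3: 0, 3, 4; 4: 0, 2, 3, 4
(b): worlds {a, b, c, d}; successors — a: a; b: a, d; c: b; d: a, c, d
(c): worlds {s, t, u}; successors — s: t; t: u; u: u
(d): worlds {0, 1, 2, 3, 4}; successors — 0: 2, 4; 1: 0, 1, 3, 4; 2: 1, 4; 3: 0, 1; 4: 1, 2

(c)

This is the axiom for a generalized confluence (Geach) condition; its first-order frame correspondent is ∀x ∀y ∀z ((xRy ∧ xR²z) → ∃w (yR²w ∧ z = w)).
(a): fails — 1R0, 1R²1 but no w with 0R²w and 1=w.
(b): fails — bRa, bR²c but no w with aR²w and c=w.
(c): ✓.
(d): fails — 0R4, 0R²2 but no w with 4R²w and 2=w.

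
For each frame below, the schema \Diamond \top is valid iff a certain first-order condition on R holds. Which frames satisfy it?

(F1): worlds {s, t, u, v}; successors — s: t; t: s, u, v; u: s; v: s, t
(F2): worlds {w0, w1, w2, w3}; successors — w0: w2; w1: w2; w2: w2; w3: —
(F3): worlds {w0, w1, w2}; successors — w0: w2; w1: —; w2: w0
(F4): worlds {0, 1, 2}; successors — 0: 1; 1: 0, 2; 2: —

(F1)

Frame correspondent (Sahlqvist): \forall x \exists y Rxy — i.e. seriality.
(F1): ✓.
(F2): fails — world w3 has no successor.
(F3): fails — world w1 has no successor.
(F4): fails — world 2 has no successor.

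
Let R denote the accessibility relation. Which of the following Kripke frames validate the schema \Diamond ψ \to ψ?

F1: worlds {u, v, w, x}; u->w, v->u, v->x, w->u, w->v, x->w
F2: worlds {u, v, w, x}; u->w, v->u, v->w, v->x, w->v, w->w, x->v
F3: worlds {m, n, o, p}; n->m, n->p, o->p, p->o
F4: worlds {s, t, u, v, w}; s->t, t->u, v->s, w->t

none

This is the axiom for a generalized confluence (Geach) condition; its first-order frame correspondent is \forall x \forall y (xRy \to \exists w (y = w \wedge x = w)).
F1: fails — uRw but w ≠ u.
F2: fails — uRw but w ≠ u.
F3: fails — nRm but m ≠ n.
F4: fails — sRt but t ≠ s.
Valid on no frame.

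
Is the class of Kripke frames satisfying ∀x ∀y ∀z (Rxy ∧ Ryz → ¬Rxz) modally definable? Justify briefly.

Modal frame validity is preserved under surjective bounded morphisms.
The 3-cycle (worlds a,b,c with a→b→c→a) is intransitive. Mapping every world to a single reflexive point • is a surjective bounded morphism; the reflexive point is not intransitive (R••∧R•• but R••).
Hence intransitivity is not modally definable.

Not definable by any modal formula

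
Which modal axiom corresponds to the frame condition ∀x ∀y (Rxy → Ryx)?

A defining formula is p → □◇p (the B axiom).

p → □◇p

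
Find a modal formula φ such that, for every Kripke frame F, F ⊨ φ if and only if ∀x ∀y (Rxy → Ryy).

A defining formula is □(□p → p) (the T□ axiom).
Suppose □(□p→p) is valid. Take Rxy and set V(p)={w : Ryw}. Then at y, □p holds; since □(□p→p) at x, □p→p at y, so p at y, i.e. Ryy.

□(□p → p)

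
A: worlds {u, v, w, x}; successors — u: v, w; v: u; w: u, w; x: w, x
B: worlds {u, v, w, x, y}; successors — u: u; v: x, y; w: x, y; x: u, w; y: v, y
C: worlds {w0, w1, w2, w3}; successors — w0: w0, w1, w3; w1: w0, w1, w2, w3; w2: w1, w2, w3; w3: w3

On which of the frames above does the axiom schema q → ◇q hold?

C

Frame correspondent (Sahlqvist): ∀x Rxx — i.e. reflexivity.
A: fails — world u does not see itself.
B: fails — world v does not see itself.
C: ✓.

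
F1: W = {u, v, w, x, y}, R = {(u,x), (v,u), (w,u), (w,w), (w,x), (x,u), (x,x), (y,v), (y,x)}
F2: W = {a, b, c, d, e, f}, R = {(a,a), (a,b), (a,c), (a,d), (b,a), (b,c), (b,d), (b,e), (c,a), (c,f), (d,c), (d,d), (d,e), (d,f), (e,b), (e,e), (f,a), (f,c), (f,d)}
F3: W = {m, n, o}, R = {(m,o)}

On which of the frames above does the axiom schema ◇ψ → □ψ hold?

F3

The schema corresponds to partial functionality: ∀x ∀y ∀z (Rxy ∧ Rxz → y = z).
F1: fails — w sees both u and w.
F2: fails — a sees both a and b.
F3: condition met.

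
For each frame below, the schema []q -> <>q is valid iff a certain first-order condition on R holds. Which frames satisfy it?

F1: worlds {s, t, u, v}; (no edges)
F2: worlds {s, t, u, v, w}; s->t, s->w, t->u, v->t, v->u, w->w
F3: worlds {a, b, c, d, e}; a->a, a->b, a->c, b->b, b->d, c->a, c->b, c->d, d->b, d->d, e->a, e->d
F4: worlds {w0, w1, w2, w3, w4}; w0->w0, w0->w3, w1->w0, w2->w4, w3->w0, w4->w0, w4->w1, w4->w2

F3, F4

Frame correspondent (Sahlqvist): forall x exists y Rxy — i.e. seriality.
F1: fails — world s has no successor.
F2: fails — world u has no successor.
F3: condition met.
F4: condition met.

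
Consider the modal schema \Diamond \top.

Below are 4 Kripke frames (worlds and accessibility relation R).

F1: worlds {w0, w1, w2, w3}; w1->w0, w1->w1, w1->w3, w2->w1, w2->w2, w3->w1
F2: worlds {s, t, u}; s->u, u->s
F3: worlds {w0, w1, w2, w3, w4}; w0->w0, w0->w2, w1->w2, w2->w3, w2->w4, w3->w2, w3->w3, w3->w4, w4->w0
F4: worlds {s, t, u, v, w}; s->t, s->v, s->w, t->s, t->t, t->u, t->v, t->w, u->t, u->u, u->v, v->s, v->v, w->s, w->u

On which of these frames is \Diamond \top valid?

F3, F4

Frame correspondent (Sahlqvist): \forall x \exists y Rxy — i.e. seriality.
F1: fails — world w0 has no successor.
F2: fails — world t has no successor.
F3: satisfies the condition.
F4: satisfies the condition.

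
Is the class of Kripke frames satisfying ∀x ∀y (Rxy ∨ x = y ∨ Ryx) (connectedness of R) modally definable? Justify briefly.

Not modally definable

If a class were modally definable it would be closed under disjoint unions (Goldblatt–Thomason).
Take 3 disjoint single-world reflexive frames: each is trivially connected, but their disjoint union has 3 worlds with no edge between distinct components, so it is not connected.
Hence connectedness of R is not modally definable.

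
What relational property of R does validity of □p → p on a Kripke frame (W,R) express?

Suppose □p→p is valid. At any x set V(p)={w : Rxw}. Then □p holds at x, so p holds at x, i.e. Rxx.

reflexivity: ∀x Rxx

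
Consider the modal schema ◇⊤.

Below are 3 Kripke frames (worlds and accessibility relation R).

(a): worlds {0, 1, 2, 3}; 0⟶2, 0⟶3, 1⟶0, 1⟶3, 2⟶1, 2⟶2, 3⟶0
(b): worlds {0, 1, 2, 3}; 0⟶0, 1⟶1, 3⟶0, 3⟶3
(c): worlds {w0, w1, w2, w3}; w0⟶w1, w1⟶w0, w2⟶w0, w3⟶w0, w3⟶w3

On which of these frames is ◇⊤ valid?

This is the axiom for seriality; its first-order frame correspondent is ∀x ∃y Rxy.
(a): satisfies the condition.
(b): fails — world 2 has no successor.
(c): satisfies the condition.
Valid on: (a), (c).

(a), (c)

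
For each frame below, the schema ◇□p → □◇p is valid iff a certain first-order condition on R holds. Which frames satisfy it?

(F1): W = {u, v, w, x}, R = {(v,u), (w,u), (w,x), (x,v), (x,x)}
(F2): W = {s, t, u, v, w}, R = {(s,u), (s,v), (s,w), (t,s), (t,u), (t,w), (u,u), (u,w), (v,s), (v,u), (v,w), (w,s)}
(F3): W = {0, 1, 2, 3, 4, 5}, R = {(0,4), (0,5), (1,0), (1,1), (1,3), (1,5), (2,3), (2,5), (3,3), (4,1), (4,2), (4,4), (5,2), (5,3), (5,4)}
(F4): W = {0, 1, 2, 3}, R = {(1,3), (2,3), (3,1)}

(F4)

Frame correspondent (Sahlqvist): ∀x ∀y ∀z (Rxy ∧ Rxz → ∃w (Ryw ∧ Rzw)) — i.e. convergence.
(F1): fails — Rvu and Rvu but u and u have no common successor.
(F2): fails — Rsw and Rsu but w and u have no common successor.
(F3): fails — R10 and R13 but 0 and 3 have no common successor.
(F4): condition met.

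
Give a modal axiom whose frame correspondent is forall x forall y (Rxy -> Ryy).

The condition is shift-reflexivity. The T□ schema □(□ψ → ψ) defines it.
Suppose □(□ψ→ψ) is valid. Take Rxy and set V(ψ)={w : Ryw}. Then at y, □ψ holds; since □(□ψ→ψ) at x, □ψ→ψ at y, so ψ at y, i.e. Ryy.

□(□ψ → ψ)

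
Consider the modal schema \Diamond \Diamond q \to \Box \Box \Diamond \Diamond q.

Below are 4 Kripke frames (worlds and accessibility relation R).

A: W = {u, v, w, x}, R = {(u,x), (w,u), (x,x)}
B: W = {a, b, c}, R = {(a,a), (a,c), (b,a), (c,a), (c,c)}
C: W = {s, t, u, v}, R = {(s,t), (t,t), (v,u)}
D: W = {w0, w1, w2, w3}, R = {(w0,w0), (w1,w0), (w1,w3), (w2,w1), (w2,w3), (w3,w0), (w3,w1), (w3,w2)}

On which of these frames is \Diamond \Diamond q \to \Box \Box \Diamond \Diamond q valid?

A, B, C

Frame correspondent (Sahlqvist): \forall x \forall y \forall z ((x R^2 y \wedge x R^2 z) \to \exists w (y = w \wedge z R^2 w)) — i.e. a generalized confluence (Geach) condition.
A: satisfies the condition.
B: satisfies the condition.
C: satisfies the condition.
D: fails — w1R²w1, w1R²w0 but no w with w1=w and w0R²w.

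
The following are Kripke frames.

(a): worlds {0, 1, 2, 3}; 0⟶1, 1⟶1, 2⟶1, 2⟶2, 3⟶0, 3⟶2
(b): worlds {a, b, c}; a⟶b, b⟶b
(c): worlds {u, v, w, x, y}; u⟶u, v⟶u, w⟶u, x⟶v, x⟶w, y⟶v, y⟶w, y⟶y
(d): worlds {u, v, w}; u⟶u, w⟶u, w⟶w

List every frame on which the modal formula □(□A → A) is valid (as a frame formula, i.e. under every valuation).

Frame correspondent (Sahlqvist): ∀x ∀y (Rxy → Ryy) — i.e. shift-reflexivity.
(a): fails — R30 but not R00.
(b): condition met.
(c): fails — Rxw but not Rww.
(d): condition met.
Valid on: (b), (d).

(b), (d)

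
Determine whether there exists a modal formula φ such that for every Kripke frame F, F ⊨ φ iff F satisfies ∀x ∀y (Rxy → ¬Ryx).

Any modally definable frame class is closed under surjective bounded morphisms.
The 5-cycle (worlds s,t,u,v,w with s→t→u→v→w→s) is asymmetric. Mapping every world to a single reflexive point • is a surjective bounded morphism, and the reflexive point is not asymmetric (R•• but asymmetry requires ¬R••).
Hence asymmetry is not modally definable.

No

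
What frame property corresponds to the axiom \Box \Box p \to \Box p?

density

Suppose □□p→□p is valid. Take Rxy and set V(p)={w : xR²w}. Then □□p at x, so □p at x, so p at y, i.e. ∃z(Rxz∧Rzy).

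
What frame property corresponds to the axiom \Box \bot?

This schema is the Ver axiom.
Its frame correspondent is emptiness of R — \forall x \forall y \neg Rxy.

emptiness of R: \forall x \forall y \neg Rxy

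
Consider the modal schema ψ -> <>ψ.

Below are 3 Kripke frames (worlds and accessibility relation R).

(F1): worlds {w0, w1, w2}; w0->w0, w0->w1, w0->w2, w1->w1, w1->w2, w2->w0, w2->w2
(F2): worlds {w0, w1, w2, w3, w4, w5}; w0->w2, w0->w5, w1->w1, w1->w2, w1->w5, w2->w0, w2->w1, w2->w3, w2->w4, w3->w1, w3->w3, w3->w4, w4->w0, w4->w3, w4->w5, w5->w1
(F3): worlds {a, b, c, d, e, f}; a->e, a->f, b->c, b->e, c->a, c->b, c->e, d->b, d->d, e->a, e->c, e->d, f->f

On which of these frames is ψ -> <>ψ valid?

Frame correspondent (Sahlqvist): forall x Rxx — i.e. reflexivity.
(F1): satisfies the condition.
(F2): fails — world w0 does not see itself.
(F3): fails — world a does not see itself.

(F1)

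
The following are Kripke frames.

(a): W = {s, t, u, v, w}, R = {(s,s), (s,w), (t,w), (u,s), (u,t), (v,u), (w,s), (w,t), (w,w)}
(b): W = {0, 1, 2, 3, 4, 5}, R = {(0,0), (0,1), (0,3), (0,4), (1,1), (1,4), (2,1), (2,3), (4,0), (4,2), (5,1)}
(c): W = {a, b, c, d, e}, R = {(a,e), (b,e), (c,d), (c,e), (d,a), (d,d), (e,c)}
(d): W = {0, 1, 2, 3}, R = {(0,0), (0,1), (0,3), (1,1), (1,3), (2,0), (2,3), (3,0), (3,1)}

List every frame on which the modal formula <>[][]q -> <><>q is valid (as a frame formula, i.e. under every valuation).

(a), (d)

This is the axiom for a generalized confluence (Geach) condition; its first-order frame correspondent is forall x forall y (xRy -> exists w (y R^2 w & x R^2 w)).
(a): ✓.
(b): fails — 0R3 but no w with 3R²w and 0R²w.
(c): fails — aRe but no w with eR²w and aR²w.
(d): ✓.
Valid on: (a), (d).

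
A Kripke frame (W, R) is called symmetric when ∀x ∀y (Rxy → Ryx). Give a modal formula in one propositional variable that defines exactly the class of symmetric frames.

r → □◇r

This is symmetry; the standard corresponding axiom is B: r → □◇r.
Suppose r→□◇r is valid. Take Rxy and set V(r)={x}. Then r at x, so □◇r at x, so ◇r at y, so some z with Ryz has r; z=x, i.e. Ryx.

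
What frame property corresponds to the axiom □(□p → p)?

Suppose □(□p→p) is valid. Take Rxy and set V(p)={w : Ryw}. Then at y, □p holds; since □(□p→p) at x, □p→p at y, so p at y, i.e. Ryy.

shift-reflexivity: ∀x ∀y (Rxy → Ryy)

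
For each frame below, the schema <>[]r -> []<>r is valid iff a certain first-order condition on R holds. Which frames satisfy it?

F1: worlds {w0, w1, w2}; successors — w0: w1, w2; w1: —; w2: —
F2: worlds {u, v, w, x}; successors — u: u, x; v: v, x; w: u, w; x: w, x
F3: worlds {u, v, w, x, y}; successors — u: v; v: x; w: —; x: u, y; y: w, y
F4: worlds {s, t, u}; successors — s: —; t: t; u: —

The schema corresponds to convergence: forall x forall y forall z (Rxy & Rxz -> exists w (Ryw & Rzw)).
F1: fails — Rw0w1 and Rw0w1 but w1 and w1 have no common successor.
F2: holds.
F3: fails — Rxu and Rxy but u and y have no common successor.
F4: holds.

F2, F4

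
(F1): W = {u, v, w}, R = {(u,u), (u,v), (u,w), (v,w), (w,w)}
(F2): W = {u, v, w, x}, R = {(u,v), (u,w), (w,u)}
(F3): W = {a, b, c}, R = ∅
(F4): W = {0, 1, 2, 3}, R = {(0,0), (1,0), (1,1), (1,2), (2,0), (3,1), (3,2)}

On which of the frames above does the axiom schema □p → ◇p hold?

The schema corresponds to seriality: ∀x ∃y Rxy.
(F1): condition met.
(F2): fails — world v has no successor.
(F3): fails — world a has no successor.
(F4): condition met.
Valid on: (F1), (F4).

(F1), (F4)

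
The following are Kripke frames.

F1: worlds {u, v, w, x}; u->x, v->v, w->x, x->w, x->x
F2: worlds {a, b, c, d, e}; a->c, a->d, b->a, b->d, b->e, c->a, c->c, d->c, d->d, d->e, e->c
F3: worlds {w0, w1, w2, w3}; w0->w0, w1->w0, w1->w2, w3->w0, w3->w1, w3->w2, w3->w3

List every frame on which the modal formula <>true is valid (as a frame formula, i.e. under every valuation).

Frame correspondent (Sahlqvist): forall x exists y Rxy — i.e. seriality.
F1: ✓.
F2: ✓.
F3: fails — world w2 has no successor.

F1, F2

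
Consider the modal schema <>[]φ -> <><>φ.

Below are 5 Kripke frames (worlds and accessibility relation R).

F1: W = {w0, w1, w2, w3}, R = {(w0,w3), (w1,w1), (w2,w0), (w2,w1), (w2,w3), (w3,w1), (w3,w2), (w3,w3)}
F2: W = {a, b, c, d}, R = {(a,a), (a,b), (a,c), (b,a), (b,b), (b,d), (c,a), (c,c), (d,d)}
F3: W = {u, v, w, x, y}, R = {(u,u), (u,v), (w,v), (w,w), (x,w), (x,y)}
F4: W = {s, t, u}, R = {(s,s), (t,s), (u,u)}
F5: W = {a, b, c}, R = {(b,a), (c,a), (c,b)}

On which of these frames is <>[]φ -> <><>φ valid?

F1, F2, F4

This is the axiom for a generalized confluence (Geach) condition; its first-order frame correspondent is forall x forall y (xRy -> exists w (yRw & x R^2 w)).
F1: satisfies the condition.
F2: satisfies the condition.
F3: fails — uRv but no t with vRt and uR²t.
F4: satisfies the condition.
F5: fails — bRa but no w with aRw and bR²w.
Valid on: F1, F2, F4.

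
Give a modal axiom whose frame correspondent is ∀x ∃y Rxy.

□q → ◇q

This is seriality; the standard corresponding axiom is D: □q → ◇q.
Suppose □q→◇q is valid. At any x set V(q)=W. Then □q at x, so ◇q at x, so x has a successor.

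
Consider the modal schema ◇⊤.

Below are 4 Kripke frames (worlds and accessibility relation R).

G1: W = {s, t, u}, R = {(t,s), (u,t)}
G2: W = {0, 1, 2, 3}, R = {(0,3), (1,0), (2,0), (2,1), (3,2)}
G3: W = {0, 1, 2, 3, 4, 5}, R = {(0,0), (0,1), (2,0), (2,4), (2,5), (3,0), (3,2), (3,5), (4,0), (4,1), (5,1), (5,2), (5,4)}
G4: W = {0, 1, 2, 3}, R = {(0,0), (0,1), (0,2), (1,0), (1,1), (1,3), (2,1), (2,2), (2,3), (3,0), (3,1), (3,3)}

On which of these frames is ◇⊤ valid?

G2, G4

Frame correspondent (Sahlqvist): ∀x ∃y Rxy — i.e. seriality.
G1: fails — world s has no successor.
G2: ✓.
G3: fails — world 1 has no successor.
G4: ✓.
Valid on: G2, G4.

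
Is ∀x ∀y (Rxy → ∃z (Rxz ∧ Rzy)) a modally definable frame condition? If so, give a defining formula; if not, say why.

Yes, by □□q → □q

Yes: it is density, defined by the C4 schema □□q → □q.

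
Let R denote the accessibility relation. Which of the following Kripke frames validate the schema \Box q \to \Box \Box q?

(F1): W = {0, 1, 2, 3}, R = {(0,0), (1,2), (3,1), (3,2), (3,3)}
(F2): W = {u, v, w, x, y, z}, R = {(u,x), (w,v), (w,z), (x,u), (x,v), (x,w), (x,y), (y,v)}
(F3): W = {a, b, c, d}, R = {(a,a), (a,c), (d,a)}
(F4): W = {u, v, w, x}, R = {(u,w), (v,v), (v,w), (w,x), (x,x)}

(F1)

Frame correspondent (Sahlqvist): \forall x \forall y \forall z (Rxy \wedge Ryz \to Rxz) — i.e. transitivity.
(F1): satisfies the condition.
(F2): fails — Rxw and Rwz but not Rxz.
(F3): fails — Rda and Rac but not Rdc.
(F4): fails — Ruw and Rwx but not Rux.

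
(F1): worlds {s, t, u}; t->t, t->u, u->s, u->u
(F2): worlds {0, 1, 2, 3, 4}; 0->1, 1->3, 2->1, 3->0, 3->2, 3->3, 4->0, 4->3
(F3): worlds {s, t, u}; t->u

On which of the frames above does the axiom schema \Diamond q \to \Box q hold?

(F3)

This is the axiom for partial functionality; its first-order frame correspondent is \forall x \forall y \forall z (Rxy \wedge Rxz \to y = z).
(F1): fails — t sees both t and u.
(F2): fails — 3 sees both 0 and 2.
(F3): satisfies the condition.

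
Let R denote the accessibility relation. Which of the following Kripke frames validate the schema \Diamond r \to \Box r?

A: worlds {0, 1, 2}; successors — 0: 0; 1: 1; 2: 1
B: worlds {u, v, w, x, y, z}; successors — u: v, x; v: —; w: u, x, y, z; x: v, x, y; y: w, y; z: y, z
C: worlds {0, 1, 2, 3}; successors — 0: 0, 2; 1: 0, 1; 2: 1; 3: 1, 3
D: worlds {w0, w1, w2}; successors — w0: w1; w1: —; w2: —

A, D

Frame correspondent (Sahlqvist): \forall x \forall y \forall z (Rxy \wedge Rxz \to y = z) — i.e. partial functionality.
A: condition met.
B: fails — u sees both v and x.
C: fails — 0 sees both 0 and 2.
D: condition met.
Valid on: A, D.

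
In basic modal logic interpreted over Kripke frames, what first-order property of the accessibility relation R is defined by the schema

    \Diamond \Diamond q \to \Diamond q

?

Transitivity

This schema is equivalent to the 4 axiom □q → □□q.
Its frame correspondent is transitivity — \forall x \forall y \forall z (Rxy \wedge Ryz \to Rxz).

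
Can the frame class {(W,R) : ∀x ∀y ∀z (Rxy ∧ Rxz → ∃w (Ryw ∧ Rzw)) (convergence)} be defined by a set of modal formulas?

This is a Sahlqvist condition; the .2 axiom ◇□r → □◇r defines it.
Suppose ◇□r→□◇r is valid. Take Rxy, Rxz and set V(r)={w : Ryw}. Then □r at y so ◇□r at x, so □◇r at x, so ◇r at z, giving w with Rzw and Ryw.

Yes, by ◇□r → □◇r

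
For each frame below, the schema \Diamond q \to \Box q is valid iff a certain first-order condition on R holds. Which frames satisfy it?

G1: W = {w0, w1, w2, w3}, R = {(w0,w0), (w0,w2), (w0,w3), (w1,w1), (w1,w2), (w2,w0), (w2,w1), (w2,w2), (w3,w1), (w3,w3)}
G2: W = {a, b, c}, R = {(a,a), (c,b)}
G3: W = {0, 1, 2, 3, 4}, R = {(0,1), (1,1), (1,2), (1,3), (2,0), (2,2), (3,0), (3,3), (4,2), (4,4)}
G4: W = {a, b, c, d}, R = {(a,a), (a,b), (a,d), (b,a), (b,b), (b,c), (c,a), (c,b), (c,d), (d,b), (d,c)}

G2

The schema corresponds to partial functionality: \forall x \forall y \forall z (Rxy \wedge Rxz \to y = z).
G1: fails — w0 sees both w0 and w2.
G2: satisfies the condition.
G3: fails — 1 sees both 1 and 2.
G4: fails — a sees both a and b.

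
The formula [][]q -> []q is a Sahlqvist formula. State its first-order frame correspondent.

This is the C4 axiom.
Its frame correspondent is density — forall x forall y (Rxy -> exists z (Rxz & Rzy)).

Density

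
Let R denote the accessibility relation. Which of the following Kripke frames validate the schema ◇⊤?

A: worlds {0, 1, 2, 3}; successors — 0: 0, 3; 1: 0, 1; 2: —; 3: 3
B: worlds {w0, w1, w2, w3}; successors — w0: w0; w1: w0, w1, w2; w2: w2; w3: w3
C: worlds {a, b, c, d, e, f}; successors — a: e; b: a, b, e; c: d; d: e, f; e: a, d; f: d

B, C

Frame correspondent (Sahlqvist): ∀x ∃y Rxy — i.e. seriality.
A: fails — world 2 has no successor.
B: satisfies the condition.
C: satisfies the condition.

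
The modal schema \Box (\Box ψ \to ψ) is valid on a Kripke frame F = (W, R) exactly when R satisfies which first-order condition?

This schema is the T□ axiom.
Its frame correspondent is shift-reflexivity — \forall x \forall y (Rxy \to Ryy).

shift-reflexivity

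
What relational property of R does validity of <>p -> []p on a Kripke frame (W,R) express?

partial functionality

Suppose ◇p→□p is valid. Take Rxy, Rxz and set V(p)={y}. Then ◇p at x, so □p at x, so p at z, i.e. z=y.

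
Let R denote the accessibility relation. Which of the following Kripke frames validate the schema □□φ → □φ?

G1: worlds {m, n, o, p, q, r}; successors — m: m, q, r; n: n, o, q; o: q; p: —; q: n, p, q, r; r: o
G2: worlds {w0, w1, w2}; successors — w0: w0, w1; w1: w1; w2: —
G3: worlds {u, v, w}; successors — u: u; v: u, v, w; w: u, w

Frame correspondent (Sahlqvist): ∀x ∀y (Rxy → ∃z (Rxz ∧ Rzy)) — i.e. density.
G1: fails — Rro but no z with Rrz and Rzo.
G2: satisfies the condition.
G3: satisfies the condition.
Valid on: G2, G3.

G2, G3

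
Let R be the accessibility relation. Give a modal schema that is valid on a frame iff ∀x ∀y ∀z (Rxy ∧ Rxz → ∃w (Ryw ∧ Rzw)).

The condition is convergence. The .2 schema ◇□p → □◇p defines it.
Suppose ◇□p→□◇p is valid. Take Rxy, Rxz and set V(p)={w : Ryw}. Then □p at y so ◇□p at x, so □◇p at x, so ◇p at z, giving w with Rzw and Ryw.

◇□p → □◇p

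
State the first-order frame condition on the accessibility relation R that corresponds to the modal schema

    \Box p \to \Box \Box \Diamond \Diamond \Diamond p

\forall x \forall z (x R^2 z \to \exists w (xRw \wedge z R^3 w))

This is a Sahlqvist (Geach-type) schema ◇^0□^1p → □^2◇^3p.
First-order correspondent: \forall x \forall z (x R^2 z \to \exists w (xRw \wedge z R^3 w)).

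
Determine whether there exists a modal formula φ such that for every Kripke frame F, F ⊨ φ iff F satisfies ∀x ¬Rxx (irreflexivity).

No

If a class were modally definable it would be closed under surjective bounded morphisms (Goldblatt–Thomason).
The 4-cycle (worlds a,b,c,d with a→b→c→d→a) is irreflexive, and the map sending every world to a single reflexive point • is a surjective bounded morphism (forth: every edge maps to (•,•); back: every world has a successor). So any modal formula valid on the 4-cycle is also valid on the reflexive point, which is not irreflexive.
Hence irreflexivity is not modally definable.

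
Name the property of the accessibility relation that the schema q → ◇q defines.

Equivalently (dual form): □q → q.
Suppose □q→q is valid. At any x set V(q)={w : Rxw}. Then □q holds at x, so q holds at x, i.e. Rxx.
The converse is a direct semantic check.
Frame condition: ∀x Rxx.

reflexivity: ∀x Rxx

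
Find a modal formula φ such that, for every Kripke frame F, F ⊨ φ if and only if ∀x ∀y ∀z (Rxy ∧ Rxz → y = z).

This is partial functionality; the standard corresponding axiom is CD: ◇ψ → □ψ.
Suppose ◇ψ→□ψ is valid. Take Rxy, Rxz and set V(ψ)={y}. Then ◇ψ at x, so □ψ at x, so ψ at z, i.e. z=y.

◇ψ → □ψ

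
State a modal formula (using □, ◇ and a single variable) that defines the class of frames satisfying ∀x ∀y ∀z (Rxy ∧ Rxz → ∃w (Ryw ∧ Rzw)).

A defining formula is ◇□r → □◇r (the .2 axiom).
Suppose ◇□r→□◇r is valid. Take Rxy, Rxz and set V(r)={w : Ryw}. Then □r at y so ◇□r at x, so □◇r at x, so ◇r at z, giving w with Rzw and Ryw.

◇□r → □◇r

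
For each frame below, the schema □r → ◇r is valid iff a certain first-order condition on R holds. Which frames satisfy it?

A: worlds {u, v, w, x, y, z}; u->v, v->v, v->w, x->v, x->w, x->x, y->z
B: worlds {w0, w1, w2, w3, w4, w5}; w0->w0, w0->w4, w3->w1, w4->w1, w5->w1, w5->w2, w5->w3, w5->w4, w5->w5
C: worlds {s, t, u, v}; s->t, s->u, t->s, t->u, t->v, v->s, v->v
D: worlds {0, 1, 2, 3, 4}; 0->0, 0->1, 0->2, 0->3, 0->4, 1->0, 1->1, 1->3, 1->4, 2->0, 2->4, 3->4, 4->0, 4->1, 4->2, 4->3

This is the axiom for seriality; its first-order frame correspondent is ∀x ∃y Rxy.
A: fails — world w has no successor.
B: fails — world w1 has no successor.
C: fails — world u has no successor.
D: condition met.
Valid on: D.

D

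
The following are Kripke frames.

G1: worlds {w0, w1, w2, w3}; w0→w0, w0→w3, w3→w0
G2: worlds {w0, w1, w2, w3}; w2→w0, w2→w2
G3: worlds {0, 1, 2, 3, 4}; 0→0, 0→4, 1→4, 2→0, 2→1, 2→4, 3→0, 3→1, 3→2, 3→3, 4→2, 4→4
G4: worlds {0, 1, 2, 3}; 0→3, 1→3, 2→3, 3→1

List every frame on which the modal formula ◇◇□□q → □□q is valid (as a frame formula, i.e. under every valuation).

Frame correspondent (Sahlqvist): ∀x ∀y ∀z ((xR²y ∧ xR²z) → ∃w (yR²w ∧ z = w)) — i.e. a generalized confluence (Geach) condition.
G1: satisfies the condition.
G2: fails — w2R²w0, w2R²w0 but no w with w0R²w and w0=w.
G3: fails — 3R²0, 3R²1 but no w with 0R²w and 1=w.
G4: satisfies the condition.
Valid on: G1, G4.

G1, G4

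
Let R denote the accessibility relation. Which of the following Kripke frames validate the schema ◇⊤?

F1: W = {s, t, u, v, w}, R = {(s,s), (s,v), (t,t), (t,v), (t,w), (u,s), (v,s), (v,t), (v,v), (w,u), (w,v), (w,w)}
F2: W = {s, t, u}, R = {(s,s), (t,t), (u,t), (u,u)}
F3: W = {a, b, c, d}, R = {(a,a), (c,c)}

F1, F2

This is the axiom for seriality; its first-order frame correspondent is ∀x ∃y Rxy.
F1: satisfies the condition.
F2: satisfies the condition.
F3: fails — world b has no successor.
Valid on: F1, F2.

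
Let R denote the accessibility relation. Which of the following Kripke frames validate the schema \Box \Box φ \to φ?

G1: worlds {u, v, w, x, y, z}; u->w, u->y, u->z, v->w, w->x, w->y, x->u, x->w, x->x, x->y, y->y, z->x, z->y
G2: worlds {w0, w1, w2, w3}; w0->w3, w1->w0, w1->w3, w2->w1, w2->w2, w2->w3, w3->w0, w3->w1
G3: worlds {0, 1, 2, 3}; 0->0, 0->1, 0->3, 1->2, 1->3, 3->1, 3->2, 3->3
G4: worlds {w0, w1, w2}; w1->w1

G2

The schema corresponds to a generalized confluence (Geach) condition: \forall x \exists w (x R^2 w \wedge x = w).
G1: fails — at u but no t with uR²t and u=t.
G2: condition met.
G3: fails — at 2 but no w with 2R²w and 2=w.
G4: fails — at w0 but no w with w0R²w and w0=w.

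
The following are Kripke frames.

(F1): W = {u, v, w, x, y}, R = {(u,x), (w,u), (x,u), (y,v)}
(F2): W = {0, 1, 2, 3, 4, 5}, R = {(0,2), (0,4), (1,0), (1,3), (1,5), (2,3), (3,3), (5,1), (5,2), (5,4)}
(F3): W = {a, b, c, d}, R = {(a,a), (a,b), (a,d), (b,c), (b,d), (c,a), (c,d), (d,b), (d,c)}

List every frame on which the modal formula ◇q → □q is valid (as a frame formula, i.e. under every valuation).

The schema corresponds to partial functionality: ∀x ∀y ∀z (Rxy ∧ Rxz → y = z).
(F1): ✓.
(F2): fails — 0 sees both 2 and 4.
(F3): fails — a sees both a and b.
Valid on: (F1).

(F1)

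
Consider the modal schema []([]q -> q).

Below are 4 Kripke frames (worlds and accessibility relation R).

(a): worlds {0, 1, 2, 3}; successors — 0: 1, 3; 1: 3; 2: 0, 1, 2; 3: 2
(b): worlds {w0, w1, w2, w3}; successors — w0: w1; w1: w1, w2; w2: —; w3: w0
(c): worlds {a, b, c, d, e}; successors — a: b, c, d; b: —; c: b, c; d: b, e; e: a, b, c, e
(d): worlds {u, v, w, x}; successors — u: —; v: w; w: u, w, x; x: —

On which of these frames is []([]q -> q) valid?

none

The schema corresponds to shift-reflexivity: forall x forall y (Rxy -> Ryy).
(a): fails — R01 but not R11.
(b): fails — Rw1w2 but not Rw2w2.
(c): fails — Reb but not Rbb.
(d): fails — Rwu but not Ruu.
Valid on no frame.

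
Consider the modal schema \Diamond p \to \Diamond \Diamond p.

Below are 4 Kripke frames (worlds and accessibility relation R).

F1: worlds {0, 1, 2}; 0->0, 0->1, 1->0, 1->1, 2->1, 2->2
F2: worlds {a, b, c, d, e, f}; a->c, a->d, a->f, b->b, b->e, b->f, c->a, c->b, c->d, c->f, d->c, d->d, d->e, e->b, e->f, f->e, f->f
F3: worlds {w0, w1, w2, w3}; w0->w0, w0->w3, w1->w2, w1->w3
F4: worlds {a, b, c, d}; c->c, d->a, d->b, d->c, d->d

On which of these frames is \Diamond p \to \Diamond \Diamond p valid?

F1, F4

The schema corresponds to a generalized confluence (Geach) condition: \forall x \forall y (xRy \to \exists w (y = w \wedge x R^2 w)).
F1: condition met.
F2: fails — cRa but no w with a=w and cR²w.
F3: fails — w1Rw2 but no w with w2=w and w1R²w.
F4: condition met.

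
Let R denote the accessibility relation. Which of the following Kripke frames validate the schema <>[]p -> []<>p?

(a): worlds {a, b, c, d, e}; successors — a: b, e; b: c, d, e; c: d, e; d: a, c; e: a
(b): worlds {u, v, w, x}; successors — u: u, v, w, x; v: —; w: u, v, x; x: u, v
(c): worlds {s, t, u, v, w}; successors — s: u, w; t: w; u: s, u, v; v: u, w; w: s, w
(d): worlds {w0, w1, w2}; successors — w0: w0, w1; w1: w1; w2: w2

Frame correspondent (Sahlqvist): forall x forall y forall z (Rxy & Rxz -> exists w (Ryw & Rzw)) — i.e. convergence.
(a): fails — Rab and Rae but b and e have no common successor.
(b): fails — Ruv and Ruv but v and v have no common successor.
(c): condition met.
(d): condition met.

(c), (d)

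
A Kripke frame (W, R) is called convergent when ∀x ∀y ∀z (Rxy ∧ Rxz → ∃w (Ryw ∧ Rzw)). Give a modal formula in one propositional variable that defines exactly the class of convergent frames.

This is convergence; the standard corresponding axiom is .2: ◇□ψ → □◇ψ.
Suppose ◇□ψ→□◇ψ is valid. Take Rxy, Rxz and set V(ψ)={w : Ryw}. Then □ψ at y so ◇□ψ at x, so □◇ψ at x, so ◇ψ at z, giving w with Rzw and Ryw.

◇□ψ → □◇ψ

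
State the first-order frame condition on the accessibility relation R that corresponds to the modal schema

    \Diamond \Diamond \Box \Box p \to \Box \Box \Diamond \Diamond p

\forall x \forall y \forall z ((x R^2 y \wedge x R^2 z) \to \exists w (y R^2 w \wedge z R^2 w))

This is a Sahlqvist (Geach-type) schema ◇^2□^2p → □^2◇^2p.
Minimal-valuation argument: fix x; take any y with xR^2y and any z with xR^2z. Set V(p) to the set of worlds R-reachable from y in exactly 2 steps. Then □^2p holds at y, so the antecedent holds at x; validity forces ◇^2p at z, giving a w with zR^2w and yR^2w.
First-order correspondent: \forall x \forall y \forall z ((x R^2 y \wedge x R^2 z) \to \exists w (y R^2 w \wedge z R^2 w)).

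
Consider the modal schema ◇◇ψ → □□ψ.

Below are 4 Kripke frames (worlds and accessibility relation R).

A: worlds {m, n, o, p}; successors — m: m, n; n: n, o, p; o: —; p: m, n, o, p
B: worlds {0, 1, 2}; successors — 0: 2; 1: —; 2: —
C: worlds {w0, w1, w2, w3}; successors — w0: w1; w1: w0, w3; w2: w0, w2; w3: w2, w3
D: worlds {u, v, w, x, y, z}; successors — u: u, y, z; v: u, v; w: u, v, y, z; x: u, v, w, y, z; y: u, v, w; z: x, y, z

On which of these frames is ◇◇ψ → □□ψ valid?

Frame correspondent (Sahlqvist): ∀x ∀y ∀z ((xR²y ∧ xR²z) → ∃w (y = w ∧ z = w)) — i.e. a generalized confluence (Geach) condition.
A: fails — mR²m, mR²n but m ≠ n.
B: holds.
C: fails — w0R²w0, w0R²w3 but w0 ≠ w3.
D: fails — uR²u, uR²v but u ≠ v.

B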